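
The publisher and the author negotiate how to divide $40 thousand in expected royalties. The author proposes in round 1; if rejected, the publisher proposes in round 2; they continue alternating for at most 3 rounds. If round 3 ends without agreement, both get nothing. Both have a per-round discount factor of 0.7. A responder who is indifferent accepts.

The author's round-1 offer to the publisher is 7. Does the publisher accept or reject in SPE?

Round 3 (the author proposes): the publisher will accept anything ≥ 0, so the author offers 0 and keeps 40.
Round 2 (the publisher proposes): the author can get 40 next round, worth 0.7 × 40 = 28 now. The publisher offers 28 and keeps 40 − 28 = 12.
So by rejecting in round 1, the publisher gets 12 next round, worth 0.7 × 12 = 8.4 now.
Offer 7 < 8.4, so the publisher rejects.

Reject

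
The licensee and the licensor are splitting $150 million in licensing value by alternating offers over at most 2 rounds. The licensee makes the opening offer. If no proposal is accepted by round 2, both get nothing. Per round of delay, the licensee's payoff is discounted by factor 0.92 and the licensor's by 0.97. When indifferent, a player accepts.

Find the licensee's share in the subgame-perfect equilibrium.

4.5

Solve by backward induction from round 2.
Round 2 (the licensor proposes): the licensee will accept anything ≥ 0, so the licensor offers 0 and keeps 150.
Round 1 (the licensee proposes): the licensor can get 150 next round, worth 0.97 × 150 = 145.5 now; the licensee offers that and keeps 4.5.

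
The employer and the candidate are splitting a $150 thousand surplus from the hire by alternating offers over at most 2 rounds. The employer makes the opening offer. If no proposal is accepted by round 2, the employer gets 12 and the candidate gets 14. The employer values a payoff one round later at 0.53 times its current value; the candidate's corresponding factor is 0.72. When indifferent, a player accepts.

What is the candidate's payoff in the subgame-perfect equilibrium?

Round 2 (the candidate proposes): the employer gets 12 if talks fail, so the candidate offers 12 and keeps 138.
Round 1 (the employer proposes): the candidate can get 138 next round, worth 0.72 × 138 = 99.36 now, so the employer offers 99.36, keeping 50.64.

99.36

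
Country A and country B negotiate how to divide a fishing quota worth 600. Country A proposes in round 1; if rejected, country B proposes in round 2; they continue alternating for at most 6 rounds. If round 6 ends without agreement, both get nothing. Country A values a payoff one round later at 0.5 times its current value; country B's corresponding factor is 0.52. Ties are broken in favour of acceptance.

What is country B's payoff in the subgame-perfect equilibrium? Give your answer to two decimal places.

Round 6 (country B proposes): rejection yields 0 for country A; country B offers 0 and keeps 600.
Round 5 (country A proposes): country B can get 600 next round, worth 0.52 × 600 = 312 now, so country A offers 312, keeping 288.
Round 4 (country B proposes): country A can get 288 next round, worth 0.5 × 288 = 144 now. Country B offers 144 and keeps 600 − 144 = 456.
Round 3 (country A proposes): country B can get 456 next round, worth 0.52 × 456 = 237.12 now, so country A offers 237.12, keeping 362.88.
Round 2 (country B proposes): country A can get 362.88 next round, worth 0.5 × 362.88 = 181.44 now, so country B offers 181.44, keeping 418.56.
Round 1 (country A proposes): country B can get 418.56 next round, worth 0.52 × 418.56 = 217.6512 now, so country A offers 217.6512, keeping 382.3488.

217.65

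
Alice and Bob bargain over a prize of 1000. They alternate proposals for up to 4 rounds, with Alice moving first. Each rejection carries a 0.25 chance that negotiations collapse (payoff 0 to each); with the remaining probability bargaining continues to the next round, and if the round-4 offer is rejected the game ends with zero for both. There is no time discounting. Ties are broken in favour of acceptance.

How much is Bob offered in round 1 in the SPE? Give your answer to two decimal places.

By backward induction:
Round 4 (Bob proposes): rejection yields 0 for Alice; Bob offers 0 and keeps 1000.
Round 3 (Alice proposes): rejecting gives Bob an expected 0.75 × 1000 = 750. Alice offers 750 and keeps 1000 − 750 = 250.
Round 2 (Bob proposes): rejecting gives Alice an expected 0.75 × 250 = 187.5; Bob offers that and keeps 812.5.
Round 1 (Alice proposes): rejecting gives Bob an expected 0.75 × 812.5 = 609.375. Alice offers 609.375 and keeps 1000 − 609.375 = 390.625.

609.38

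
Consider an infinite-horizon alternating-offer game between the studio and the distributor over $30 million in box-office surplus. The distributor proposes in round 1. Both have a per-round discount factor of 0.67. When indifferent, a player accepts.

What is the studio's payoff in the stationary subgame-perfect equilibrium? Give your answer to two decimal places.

Let x be the distributor's share when the distributor proposes and y be the studio's share when the studio proposes.
The studio accepts iff offered ≥ 0.67·y, so x = 30 − 0.67y. Symmetrically y = 30 − 0.67x.
Substituting: x = 30 − 0.67(30 − 0.67x), giving x(1 − 0.67·0.67) = 30(1 − 0.67).
So x = 30 × 0.33 / 0.5511 ≈ 17.9641, and the studio receives 30 − x ≈ 12.0359.

12.04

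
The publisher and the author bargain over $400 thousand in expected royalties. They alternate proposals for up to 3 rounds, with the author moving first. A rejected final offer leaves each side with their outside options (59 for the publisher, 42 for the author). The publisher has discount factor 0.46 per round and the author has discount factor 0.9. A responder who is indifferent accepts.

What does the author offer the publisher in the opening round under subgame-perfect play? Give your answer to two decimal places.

42.83

Solve by backward induction from round 3.
Round 3 (the author proposes): the publisher gets 59 if talks fail, so the author offers 59 and keeps 341.
Round 2 (the publisher proposes): the author can get 341 next round, worth 0.9 × 341 = 306.9 now; the publisher offers that and keeps 93.1.
Round 1 (the author proposes): the publisher can get 93.1 next round, worth 0.46 × 93.1 = 42.826 now. The author offers 42.826 and keeps 400 − 42.826 = 357.174.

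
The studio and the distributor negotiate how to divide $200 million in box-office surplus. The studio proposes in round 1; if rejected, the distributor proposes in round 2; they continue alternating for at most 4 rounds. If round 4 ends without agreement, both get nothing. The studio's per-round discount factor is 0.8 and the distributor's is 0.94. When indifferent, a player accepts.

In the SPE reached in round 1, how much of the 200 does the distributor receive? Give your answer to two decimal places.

178.98

Round 4 (the distributor proposes): rejection yields 0 for the studio; the distributor offers 0 and keeps 200.
Round 3 (the studio proposes): the distributor can get 200 next round, worth 0.94 × 200 = 188 now, so the studio offers 188, keeping 12.
Round 2 (the distributor proposes): the studio can get 12 next round, worth 0.8 × 12 = 9.6 now. The distributor offers 9.6 and keeps 200 − 9.6 = 190.4.
Round 1 (the studio proposes): the distributor can get 190.4 next round, worth 0.94 × 190.4 = 178.976 now, so the studio offers 178.976, keeping 21.024.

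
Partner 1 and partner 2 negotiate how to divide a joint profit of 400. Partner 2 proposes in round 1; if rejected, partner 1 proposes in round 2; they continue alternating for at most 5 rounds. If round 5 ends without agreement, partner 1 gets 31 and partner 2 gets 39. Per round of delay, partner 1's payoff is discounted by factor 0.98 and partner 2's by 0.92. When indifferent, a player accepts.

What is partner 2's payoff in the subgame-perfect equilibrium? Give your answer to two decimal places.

By backward induction:
Round 5 (partner 2 proposes): partner 1 gets 31 if talks fail, so partner 2 offers 31 and keeps 369.
Round 4 (partner 1 proposes): partner 2 can get 369 next round, worth 0.92 × 369 = 339.48 now; partner 1 offers that and keeps 60.52.
Round 3 (partner 2 proposes): partner 1 can get 60.52 next round, worth 0.98 × 60.52 = 59.3096 now; partner 2 offers that and keeps 340.6904.
Round 2 (partner 1 proposes): partner 2 can get 340.6904 next round, worth 0.92 × 340.6904 = 313.435168 now. Partner 1 offers 313.435168 and keeps 400 − 313.435168 = 86.564832.
Round 1 (partner 2 proposes): partner 1 can get 86.564832 next round, worth 0.98 × 86.564832 = 84.83353536 now, so partner 2 offers 84.83353536, keeping 315.16646464.

315.17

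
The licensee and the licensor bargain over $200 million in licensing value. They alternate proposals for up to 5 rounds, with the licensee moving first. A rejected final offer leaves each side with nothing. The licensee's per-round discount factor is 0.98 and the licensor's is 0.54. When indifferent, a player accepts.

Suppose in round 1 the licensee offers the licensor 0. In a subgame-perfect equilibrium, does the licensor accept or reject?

Work out the licensor's continuation value if the offer is rejected.
Round 5 (the licensee proposes): rejection yields 0 for the licensor; the licensee offers 0 and keeps 200.
Round 4 (the licensor proposes): the licensee can get 200 next round, worth 0.98 × 200 = 196 now. The licensor offers 196 and keeps 200 − 196 = 4.
Round 3 (the licensee proposes): the licensor can get 4 next round, worth 0.54 × 4 = 2.16 now; the licensee offers that and keeps 197.84.
Round 2 (the licensor proposes): the licensee can get 197.84 next round, worth 0.98 × 197.84 = 193.8832 now, so the licensor offers 193.8832, keeping 6.1168.
So by rejecting in round 1, the licensor gets 6.1168 next round, worth 0.54 × 6.1168 = 3.303072 now.
Offer 0 < 3.303072, so the licensor rejects.

Reject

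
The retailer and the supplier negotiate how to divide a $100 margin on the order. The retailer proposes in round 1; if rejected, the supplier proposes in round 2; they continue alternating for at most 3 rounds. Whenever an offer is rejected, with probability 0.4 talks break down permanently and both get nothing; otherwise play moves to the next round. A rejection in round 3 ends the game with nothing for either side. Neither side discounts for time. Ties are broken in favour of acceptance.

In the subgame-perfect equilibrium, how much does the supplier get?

Round 3 (the retailer proposes): the supplier will accept anything ≥ 0, so the retailer offers 0 and keeps 100.
Round 2 (the supplier proposes): rejecting gives the retailer an expected 0.6 × 100 = 60; the supplier offers that and keeps 40.
Round 1 (the retailer proposes): rejecting gives the supplier an expected 0.6 × 40 = 24, so the retailer offers 24, keeping 76.

24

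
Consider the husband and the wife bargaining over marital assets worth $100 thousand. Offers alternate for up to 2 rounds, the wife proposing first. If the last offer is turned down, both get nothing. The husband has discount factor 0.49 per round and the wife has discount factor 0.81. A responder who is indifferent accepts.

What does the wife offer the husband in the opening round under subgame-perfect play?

49

Round 2 (the husband proposes): rejection yields 0 for the wife; the husband offers 0 and keeps 100.
Round 1 (the wife proposes): the husband can get 100 next round, worth 0.49 × 100 = 49 now, so the wife offers 49, keeping 51.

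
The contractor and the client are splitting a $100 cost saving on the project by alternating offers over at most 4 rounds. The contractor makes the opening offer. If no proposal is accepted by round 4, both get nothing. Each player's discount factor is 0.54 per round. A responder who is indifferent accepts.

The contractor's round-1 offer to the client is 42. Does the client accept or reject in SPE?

Work out the client's continuation value if the offer is rejected.
Round 4 (the client proposes): the contractor will accept anything ≥ 0, so the client offers 0 and keeps 100.
Round 3 (the contractor proposes): the client can get 100 next round, worth 0.54 × 100 = 54 now. The contractor offers 54 and keeps 100 − 54 = 46.
Round 2 (the client proposes): the contractor can get 46 next round, worth 0.54 × 46 = 24.84 now; the client offers that and keeps 75.16.
So by rejecting in round 1, the client gets 75.16 next round, worth 0.54 × 75.16 = 40.5864 now.
Offer 42 ≥ 40.5864, so the client accepts.

Accept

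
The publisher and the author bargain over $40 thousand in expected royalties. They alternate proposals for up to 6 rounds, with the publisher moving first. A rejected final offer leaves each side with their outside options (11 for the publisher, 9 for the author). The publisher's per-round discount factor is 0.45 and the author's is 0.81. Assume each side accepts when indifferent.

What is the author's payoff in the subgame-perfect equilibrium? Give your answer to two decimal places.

27.44

Round 6 (the author proposes): the publisher gets 11 if talks fail, so the author offers 11 and keeps 29.
Round 5 (the publisher proposes): the author can get 29 next round, worth 0.81 × 29 = 23.49 now; the publisher offers that and keeps 16.51.
Round 4 (the author proposes): the publisher can get 16.51 next round, worth 0.45 × 16.51 = 7.4295 now, so the author offers 7.4295, keeping 32.5705.
Round 3 (the publisher proposes): the author can get 32.5705 next round, worth 0.81 × 32.5705 = 26.382105 now, so the publisher offers 26.382105, keeping 13.617895.
Round 2 (the author proposes): the publisher can get 13.617895 next round, worth 0.45 × 13.617895 = 6.12805275 now, so the author offers 6.12805275, keeping 33.87194725.
Round 1 (the publisher proposes): the author can get 33.87194725 next round, worth 0.81 × 33.87194725 = 27.4362772725 now; the publisher offers that and keeps 12.5637227275.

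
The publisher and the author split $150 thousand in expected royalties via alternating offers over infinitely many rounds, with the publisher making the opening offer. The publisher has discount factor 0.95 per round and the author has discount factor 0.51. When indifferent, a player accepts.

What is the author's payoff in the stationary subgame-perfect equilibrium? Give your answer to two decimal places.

In a stationary SPE each proposer offers the other exactly their discounted continuation value.
If the publisher keeps x when proposing and the author keeps y when proposing, then x = 150 − 0.51y and y = 150 − 0.95x.
Solving: x = 150(1 − 0.51) / (1 − 0.95·0.51) = 73.5 / 0.5155 ≈ 142.5800.
The author gets 150 − 142.5800 ≈ 7.4200.

7.42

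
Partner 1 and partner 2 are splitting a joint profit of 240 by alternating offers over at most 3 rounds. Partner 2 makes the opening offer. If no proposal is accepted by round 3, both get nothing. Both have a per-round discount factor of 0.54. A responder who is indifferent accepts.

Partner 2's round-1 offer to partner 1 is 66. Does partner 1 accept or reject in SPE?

Round 3 (partner 2 proposes): rejection yields 0 for partner 1; partner 2 offers 0 and keeps 240.
Round 2 (partner 1 proposes): partner 2 can get 240 next round, worth 0.54 × 240 = 129.6 now; partner 1 offers that and keeps 110.4.
So by rejecting in round 1, partner 1 gets 110.4 next round, worth 0.54 × 110.4 = 59.616 now.
Offer 66 ≥ 59.616, so partner 1 accepts.

Accept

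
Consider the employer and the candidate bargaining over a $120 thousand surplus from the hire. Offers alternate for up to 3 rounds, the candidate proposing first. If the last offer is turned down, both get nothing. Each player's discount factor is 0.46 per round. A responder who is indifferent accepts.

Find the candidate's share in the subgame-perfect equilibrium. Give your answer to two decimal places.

90.19

Round 3 (the candidate proposes): rejection yields 0 for the employer; the candidate offers 0 and keeps 120.
Round 2 (the employer proposes): the candidate can get 120 next round, worth 0.46 × 120 = 55.2 now. The employer offers 55.2 and keeps 120 − 55.2 = 64.8.
Round 1 (the candidate proposes): the employer can get 64.8 next round, worth 0.46 × 64.8 = 29.808 now, so the candidate offers 29.808, keeping 90.192.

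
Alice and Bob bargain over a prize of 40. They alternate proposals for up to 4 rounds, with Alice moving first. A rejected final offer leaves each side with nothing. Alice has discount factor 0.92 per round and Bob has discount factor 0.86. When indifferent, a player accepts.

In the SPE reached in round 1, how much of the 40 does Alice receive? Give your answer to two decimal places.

10.03

Round 4 (Bob proposes): Alice will accept anything ≥ 0, so Bob offers 0 and keeps 40.
Round 3 (Alice proposes): Bob can get 40 next round, worth 0.86 × 40 = 34.4 now, so Alice offers 34.4, keeping 5.6.
Round 2 (Bob proposes): Alice can get 5.6 next round, worth 0.92 × 5.6 = 5.152 now. Bob offers 5.152 and keeps 40 − 5.152 = 34.848.
Round 1 (Alice proposes): Bob can get 34.848 next round, worth 0.86 × 34.848 = 29.96928 now; Alice offers that and keeps 10.03072.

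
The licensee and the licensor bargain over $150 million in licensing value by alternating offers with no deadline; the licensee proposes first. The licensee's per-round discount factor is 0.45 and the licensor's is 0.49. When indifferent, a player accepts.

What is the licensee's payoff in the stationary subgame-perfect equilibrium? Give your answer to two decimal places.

Let x be the licensee's share when the licensee proposes and y be the licensor's share when the licensor proposes.
The licensor accepts iff offered ≥ 0.49·y, so x = 150 − 0.49y. Symmetrically y = 150 − 0.45x.
Substituting: x = 150 − 0.49(150 − 0.45x), giving x(1 − 0.45·0.49) = 150(1 − 0.49).
So x = 150 × 0.51 / 0.7795 ≈ 98.1398, and the licensor receives 150 − x ≈ 51.8602.

98.14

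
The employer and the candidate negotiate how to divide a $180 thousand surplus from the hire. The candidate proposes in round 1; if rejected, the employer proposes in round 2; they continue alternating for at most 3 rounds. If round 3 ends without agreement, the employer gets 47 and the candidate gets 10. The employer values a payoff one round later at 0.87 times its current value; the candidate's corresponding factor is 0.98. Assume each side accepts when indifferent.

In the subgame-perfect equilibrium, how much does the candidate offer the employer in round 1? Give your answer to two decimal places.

Solve by backward induction from round 3.
Round 3 (the candidate proposes): the employer gets 47 if talks fail, so the candidate offers 47 and keeps 133.
Round 2 (the employer proposes): the candidate can get 133 next round, worth 0.98 × 133 = 130.34 now; the employer offers that and keeps 49.66.
Round 1 (the candidate proposes): the employer can get 49.66 next round, worth 0.87 × 49.66 = 43.2042 now; the candidate offers that and keeps 136.7958.

43.20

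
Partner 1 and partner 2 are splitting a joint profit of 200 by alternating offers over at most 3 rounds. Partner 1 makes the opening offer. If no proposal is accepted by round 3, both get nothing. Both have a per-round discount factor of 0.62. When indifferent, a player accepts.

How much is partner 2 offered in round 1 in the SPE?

By backward induction:
Round 3 (partner 1 proposes): rejection yields 0 for partner 2; partner 1 offers 0 and keeps 200.
Round 2 (partner 2 proposes): partner 1 can get 200 next round, worth 0.62 × 200 = 124 now, so partner 2 offers 124, keeping 76.
Round 1 (partner 1 proposes): partner 2 can get 76 next round, worth 0.62 × 76 = 47.12 now; partner 1 offers that and keeps 152.88.

47.12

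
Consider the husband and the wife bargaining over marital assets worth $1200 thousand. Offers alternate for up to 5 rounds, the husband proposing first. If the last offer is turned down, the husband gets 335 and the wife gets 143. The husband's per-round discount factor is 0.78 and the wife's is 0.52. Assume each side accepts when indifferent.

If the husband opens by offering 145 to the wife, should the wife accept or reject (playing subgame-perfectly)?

Round 5 (the husband proposes): the wife gets 143 if talks fail, so the husband offers 143 and keeps 1057.
Round 4 (the wife proposes): the husband can get 1057 next round, worth 0.78 × 1057 = 824.46 now. The wife offers 824.46 and keeps 1200 − 824.46 = 375.54.
Round 3 (the husband proposes): the wife can get 375.54 next round, worth 0.52 × 375.54 = 195.2808 now; the husband offers that and keeps 1004.7192.
Round 2 (the wife proposes): the husband can get 1004.7192 next round, worth 0.78 × 1004.7192 = 783.680976 now; the wife offers that and keeps 416.319024.
So by rejecting in round 1, the wife gets 416.319024 next round, worth 0.52 × 416.319024 = 216.48589248 now.
Offer 145 < 216.48589248, so the wife rejects.

Reject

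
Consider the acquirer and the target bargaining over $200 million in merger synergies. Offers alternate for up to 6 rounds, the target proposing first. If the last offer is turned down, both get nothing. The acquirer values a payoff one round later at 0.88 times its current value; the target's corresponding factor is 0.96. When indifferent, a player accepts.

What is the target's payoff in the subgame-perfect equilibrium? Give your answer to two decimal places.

61.40

Solve by backward induction from round 6.
Round 6 (the acquirer proposes): the target will accept anything ≥ 0, so the acquirer offers 0 and keeps 200.
Round 5 (the target proposes): the acquirer can get 200 next round, worth 0.88 × 200 = 176 now. The target offers 176 and keeps 200 − 176 = 24.
Round 4 (the acquirer proposes): the target can get 24 next round, worth 0.96 × 24 = 23.04 now; the acquirer offers that and keeps 176.96.
Round 3 (the target proposes): the acquirer can get 176.96 next round, worth 0.88 × 176.96 = 155.7248 now, so the target offers 155.7248, keeping 44.2752.
Round 2 (the acquirer proposes): the target can get 44.2752 next round, worth 0.96 × 44.2752 = 42.504192 now, so the acquirer offers 42.504192, keeping 157.495808.
Round 1 (the target proposes): the acquirer can get 157.495808 next round, worth 0.88 × 157.495808 = 138.59631104 now. The target offers 138.59631104 and keeps 200 − 138.59631104 = 61.40368896.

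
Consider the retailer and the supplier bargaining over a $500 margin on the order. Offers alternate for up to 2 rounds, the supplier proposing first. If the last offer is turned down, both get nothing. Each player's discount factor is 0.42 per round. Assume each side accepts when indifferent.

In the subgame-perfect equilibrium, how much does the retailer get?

210

Round 2 (the retailer proposes): rejection yields 0 for the supplier; the retailer offers 0 and keeps 500.
Round 1 (the supplier proposes): the retailer can get 500 next round, worth 0.42 × 500 = 210 now. The supplier offers 210 and keeps 500 − 210 = 290.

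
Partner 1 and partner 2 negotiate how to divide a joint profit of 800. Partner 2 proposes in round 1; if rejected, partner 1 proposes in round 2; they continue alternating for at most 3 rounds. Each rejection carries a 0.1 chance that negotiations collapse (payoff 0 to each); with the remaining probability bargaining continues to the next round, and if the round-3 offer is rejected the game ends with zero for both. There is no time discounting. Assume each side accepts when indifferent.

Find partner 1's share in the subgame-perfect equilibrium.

Round 3 (partner 2 proposes): partner 1 will accept anything ≥ 0, so partner 2 offers 0 and keeps 800.
Round 2 (partner 1 proposes): rejecting gives partner 2 an expected 0.9 × 800 = 720, so partner 1 offers 720, keeping 80.
Round 1 (partner 2 proposes): rejecting gives partner 1 an expected 0.9 × 80 = 72, so partner 2 offers 72, keeping 728.

72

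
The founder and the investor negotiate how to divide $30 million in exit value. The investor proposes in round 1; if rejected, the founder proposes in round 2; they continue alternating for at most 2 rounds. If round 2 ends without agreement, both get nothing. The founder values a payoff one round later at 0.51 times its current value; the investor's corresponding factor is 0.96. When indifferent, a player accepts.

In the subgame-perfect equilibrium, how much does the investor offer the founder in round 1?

15.3

Work backward from the last round.
Round 2 (the founder proposes): the investor will accept anything ≥ 0, so the founder offers 0 and keeps 30.
Round 1 (the investor proposes): the founder can get 30 next round, worth 0.51 × 30 = 15.3 now, so the investor offers 15.3, keeping 14.7.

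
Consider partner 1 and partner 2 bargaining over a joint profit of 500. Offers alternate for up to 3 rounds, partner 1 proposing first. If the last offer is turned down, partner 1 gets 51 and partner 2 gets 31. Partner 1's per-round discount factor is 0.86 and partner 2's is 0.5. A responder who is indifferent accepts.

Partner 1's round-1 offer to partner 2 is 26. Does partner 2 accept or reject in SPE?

Round 3 (partner 1 proposes): partner 2 gets 31 if talks fail, so partner 1 offers 31 and keeps 469.
Round 2 (partner 2 proposes): partner 1 can get 469 next round, worth 0.86 × 469 = 403.34 now; partner 2 offers that and keeps 96.66.
So by rejecting in round 1, partner 2 gets 96.66 next round, worth 0.5 × 96.66 = 48.33 now.
Offer 26 < 48.33, so partner 2 rejects.

Reject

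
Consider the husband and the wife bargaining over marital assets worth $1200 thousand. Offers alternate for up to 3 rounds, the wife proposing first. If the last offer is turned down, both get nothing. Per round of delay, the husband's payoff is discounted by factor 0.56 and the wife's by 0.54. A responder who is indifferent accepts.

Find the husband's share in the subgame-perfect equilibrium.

309.12

By backward induction:
Round 3 (the wife proposes): rejection yields 0 for the husband; the wife offers 0 and keeps 1200.
Round 2 (the husband proposes): the wife can get 1200 next round, worth 0.54 × 1200 = 648 now; the husband offers that and keeps 552.
Round 1 (the wife proposes): the husband can get 552 next round, worth 0.56 × 552 = 309.12 now, so the wife offers 309.12, keeping 890.88.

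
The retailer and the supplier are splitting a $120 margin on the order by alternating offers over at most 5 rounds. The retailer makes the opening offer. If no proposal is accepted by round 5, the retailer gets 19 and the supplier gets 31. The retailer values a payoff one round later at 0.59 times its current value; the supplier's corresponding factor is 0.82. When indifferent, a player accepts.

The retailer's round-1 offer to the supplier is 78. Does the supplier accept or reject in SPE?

Round 5 (the retailer proposes): the supplier gets 31 if talks fail, so the retailer offers 31 and keeps 89.
Round 4 (the supplier proposes): the retailer can get 89 next round, worth 0.59 × 89 = 52.51 now; the supplier offers that and keeps 67.49.
Round 3 (the retailer proposes): the supplier can get 67.49 next round, worth 0.82 × 67.49 = 55.3418 now, so the retailer offers 55.3418, keeping 64.6582.
Round 2 (the supplier proposes): the retailer can get 64.6582 next round, worth 0.59 × 64.6582 = 38.148338 now. The supplier offers 38.148338 and keeps 120 − 38.148338 = 81.851662.
So by rejecting in round 1, the supplier gets 81.851662 next round, worth 0.82 × 81.851662 = 67.11836284 now.
Offer 78 ≥ 67.11836284, so the supplier accepts.

Accept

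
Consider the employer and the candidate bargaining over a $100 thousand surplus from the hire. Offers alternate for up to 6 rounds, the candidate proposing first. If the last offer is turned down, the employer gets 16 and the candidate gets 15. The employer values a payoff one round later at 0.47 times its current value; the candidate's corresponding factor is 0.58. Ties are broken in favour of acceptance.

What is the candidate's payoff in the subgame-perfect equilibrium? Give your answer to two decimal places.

Solve by backward induction from round 6.
Round 6 (the employer proposes): the candidate gets 15 if talks fail, so the employer offers 15 and keeps 85.
Round 5 (the candidate proposes): the employer can get 85 next round, worth 0.47 × 85 = 39.95 now; the candidate offers that and keeps 60.05.
Round 4 (the employer proposes): the candidate can get 60.05 next round, worth 0.58 × 60.05 = 34.829 now; the employer offers that and keeps 65.171.
Round 3 (the candidate proposes): the employer can get 65.171 next round, worth 0.47 × 65.171 = 30.63037 now. The candidate offers 30.63037 and keeps 100 − 30.63037 = 69.36963.
Round 2 (the employer proposes): the candidate can get 69.36963 next round, worth 0.58 × 69.36963 = 40.2343854 now. The employer offers 40.2343854 and keeps 100 − 40.2343854 = 59.7656146.
Round 1 (the candidate proposes): the employer can get 59.7656146 next round, worth 0.47 × 59.7656146 = 28.089838862 now. The candidate offers 28.089838862 and keeps 100 − 28.089838862 = 71.910161138.

71.91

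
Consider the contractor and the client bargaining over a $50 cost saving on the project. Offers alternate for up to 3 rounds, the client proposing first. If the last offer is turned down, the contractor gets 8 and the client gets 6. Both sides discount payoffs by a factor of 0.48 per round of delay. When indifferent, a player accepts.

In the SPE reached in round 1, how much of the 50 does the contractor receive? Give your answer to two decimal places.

Round 3 (the client proposes): the contractor gets 8 if talks fail, so the client offers 8 and keeps 42.
Round 2 (the contractor proposes): the client can get 42 next round, worth 0.48 × 42 = 20.16 now; the contractor offers that and keeps 29.84.
Round 1 (the client proposes): the contractor can get 29.84 next round, worth 0.48 × 29.84 = 14.3232 now. The client offers 14.3232 and keeps 50 − 14.3232 = 35.6768.

14.32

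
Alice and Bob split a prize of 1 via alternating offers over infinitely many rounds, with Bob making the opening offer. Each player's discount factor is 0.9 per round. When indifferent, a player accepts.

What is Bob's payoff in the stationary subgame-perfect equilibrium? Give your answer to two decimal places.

When Bob proposes, Alice accepts any offer worth at least 0.9 times what Alice would get by proposing next round; and vice versa.
This gives x = 1 − 0.9y and y = 1 − 0.9x, where x and y are each side's share when it proposes.
Hence (1 − 0.9·0.9)x = 1(1 − 0.9), i.e. 0.19·x = 0.1.
x ≈ 0.5263; Alice's share is 1 − x ≈ 0.4737.

0.53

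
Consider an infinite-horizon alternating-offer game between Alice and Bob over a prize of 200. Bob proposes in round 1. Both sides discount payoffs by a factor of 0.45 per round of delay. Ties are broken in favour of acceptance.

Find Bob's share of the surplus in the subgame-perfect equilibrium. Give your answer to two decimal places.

137.93

When Bob proposes, Alice accepts any offer worth at least 0.45 times what Alice would get by proposing next round; and vice versa.
This gives x = 200 − 0.45y and y = 200 − 0.45x, where x and y are each side's share when it proposes.
Hence (1 − 0.45·0.45)x = 200(1 − 0.45), i.e. 0.7975·x = 110.
x ≈ 137.9310; Alice's share is 200 − x ≈ 62.0690.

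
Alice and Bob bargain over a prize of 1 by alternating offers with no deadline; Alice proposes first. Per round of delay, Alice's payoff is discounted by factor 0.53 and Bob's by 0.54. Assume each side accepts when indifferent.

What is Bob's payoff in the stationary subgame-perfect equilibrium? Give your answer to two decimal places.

Let x be Alice's share when Alice proposes and y be Bob's share when Bob proposes.
Bob accepts iff offered ≥ 0.54·y, so x = 1 − 0.54y. Symmetrically y = 1 − 0.53x.
Substituting: x = 1 − 0.54(1 − 0.53x), giving x(1 − 0.53·0.54) = 1(1 − 0.54).
So x = 1 × 0.46 / 0.7138 ≈ 0.6444, and Bob receives 1 − x ≈ 0.3556.

0.36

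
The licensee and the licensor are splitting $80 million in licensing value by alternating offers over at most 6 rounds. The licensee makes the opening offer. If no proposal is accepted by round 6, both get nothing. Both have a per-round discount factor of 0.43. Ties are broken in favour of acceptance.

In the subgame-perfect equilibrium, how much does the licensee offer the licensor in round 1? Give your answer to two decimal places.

Round 6 (the licensor proposes): the licensee will accept anything ≥ 0, so the licensor offers 0 and keeps 80.
Round 5 (the licensee proposes): the licensor can get 80 next round, worth 0.43 × 80 = 34.4 now. The licensee offers 34.4 and keeps 80 − 34.4 = 45.6.
Round 4 (the licensor proposes): the licensee can get 45.6 next round, worth 0.43 × 45.6 = 19.608 now, so the licensor offers 19.608, keeping 60.392.
Round 3 (the licensee proposes): the licensor can get 60.392 next round, worth 0.43 × 60.392 = 25.96856 now. The licensee offers 25.96856 and keeps 80 − 25.96856 = 54.03144.
Round 2 (the licensor proposes): the licensee can get 54.03144 next round, worth 0.43 × 54.03144 = 23.2335192 now; the licensor offers that and keeps 56.7664808.
Round 1 (the licensee proposes): the licensor can get 56.7664808 next round, worth 0.43 × 56.7664808 = 24.409586744 now, so the licensee offers 24.409586744, keeping 55.590413256.

24.41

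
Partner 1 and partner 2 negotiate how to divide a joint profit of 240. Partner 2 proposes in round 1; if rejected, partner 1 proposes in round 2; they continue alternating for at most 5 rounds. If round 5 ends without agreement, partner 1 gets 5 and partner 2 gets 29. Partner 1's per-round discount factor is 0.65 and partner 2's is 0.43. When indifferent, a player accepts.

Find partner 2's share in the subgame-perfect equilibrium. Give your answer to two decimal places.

125.84

Round 5 (partner 2 proposes): partner 1 gets 5 if talks fail, so partner 2 offers 5 and keeps 235.
Round 4 (partner 1 proposes): partner 2 can get 235 next round, worth 0.43 × 235 = 101.05 now. Partner 1 offers 101.05 and keeps 240 − 101.05 = 138.95.
Round 3 (partner 2 proposes): partner 1 can get 138.95 next round, worth 0.65 × 138.95 = 90.3175 now; partner 2 offers that and keeps 149.6825.
Round 2 (partner 1 proposes): partner 2 can get 149.6825 next round, worth 0.43 × 149.6825 = 64.363475 now; partner 1 offers that and keeps 175.636525.
Round 1 (partner 2 proposes): partner 1 can get 175.636525 next round, worth 0.65 × 175.636525 = 114.16374125 now. Partner 2 offers 114.16374125 and keeps 240 − 114.16374125 = 125.83625875.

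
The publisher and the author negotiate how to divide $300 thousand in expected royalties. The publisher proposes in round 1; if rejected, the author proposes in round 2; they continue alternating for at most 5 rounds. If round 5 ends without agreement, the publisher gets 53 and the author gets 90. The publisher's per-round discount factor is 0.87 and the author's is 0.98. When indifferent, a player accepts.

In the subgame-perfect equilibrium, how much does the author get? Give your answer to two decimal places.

136.23

Round 5 (the publisher proposes): the author gets 90 if talks fail, so the publisher offers 90 and keeps 210.
Round 4 (the author proposes): the publisher can get 210 next round, worth 0.87 × 210 = 182.7 now; the author offers that and keeps 117.3.
Round 3 (the publisher proposes): the author can get 117.3 next round, worth 0.98 × 117.3 = 114.954 now, so the publisher offers 114.954, keeping 185.046.
Round 2 (the author proposes): the publisher can get 185.046 next round, worth 0.87 × 185.046 = 160.99002 now; the author offers that and keeps 139.00998.
Round 1 (the publisher proposes): the author can get 139.00998 next round, worth 0.98 × 139.00998 = 136.2297804 now; the publisher offers that and keeps 163.7702196.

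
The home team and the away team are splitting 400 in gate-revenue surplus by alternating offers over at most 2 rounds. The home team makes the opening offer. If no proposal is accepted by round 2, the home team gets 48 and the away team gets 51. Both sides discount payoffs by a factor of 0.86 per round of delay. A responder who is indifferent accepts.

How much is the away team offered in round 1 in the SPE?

302.72

Solve by backward induction from round 2.
Round 2 (the away team proposes): the home team gets 48 if talks fail, so the away team offers 48 and keeps 352.
Round 1 (the home team proposes): the away team can get 352 next round, worth 0.86 × 352 = 302.72 now; the home team offers that and keeps 97.28.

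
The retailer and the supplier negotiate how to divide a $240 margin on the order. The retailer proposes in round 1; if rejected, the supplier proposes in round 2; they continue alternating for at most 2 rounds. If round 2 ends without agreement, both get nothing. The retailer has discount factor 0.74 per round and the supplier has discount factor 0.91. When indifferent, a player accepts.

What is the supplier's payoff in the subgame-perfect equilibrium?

218.4

Round 2 (the supplier proposes): the retailer will accept anything ≥ 0, so the supplier offers 0 and keeps 240.
Round 1 (the retailer proposes): the supplier can get 240 next round, worth 0.91 × 240 = 218.4 now; the retailer offers that and keeps 21.6.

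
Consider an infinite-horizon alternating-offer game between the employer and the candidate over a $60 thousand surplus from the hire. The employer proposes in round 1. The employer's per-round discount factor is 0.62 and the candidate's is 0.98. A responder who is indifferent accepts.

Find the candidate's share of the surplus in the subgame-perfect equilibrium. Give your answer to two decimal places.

56.94

When the employer proposes, the candidate accepts any offer worth at least 0.98 times what the candidate would get by proposing next round; and vice versa.
This gives x = 60 − 0.98y and y = 60 − 0.62x, where x and y are each side's share when it proposes.
Hence (1 − 0.98·0.62)x = 60(1 − 0.98), i.e. 0.3924·x = 1.2.
x ≈ 3.0581; the candidate's share is 60 − x ≈ 56.9419.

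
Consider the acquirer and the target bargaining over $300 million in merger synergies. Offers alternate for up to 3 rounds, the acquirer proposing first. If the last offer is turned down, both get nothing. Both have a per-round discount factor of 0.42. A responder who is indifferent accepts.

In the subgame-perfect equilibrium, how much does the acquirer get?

226.92

Round 3 (the acquirer proposes): the target will accept anything ≥ 0, so the acquirer offers 0 and keeps 300.
Round 2 (the target proposes): the acquirer can get 300 next round, worth 0.42 × 300 = 126 now; the target offers that and keeps 174.
Round 1 (the acquirer proposes): the target can get 174 next round, worth 0.42 × 174 = 73.08 now, so the acquirer offers 73.08, keeping 226.92.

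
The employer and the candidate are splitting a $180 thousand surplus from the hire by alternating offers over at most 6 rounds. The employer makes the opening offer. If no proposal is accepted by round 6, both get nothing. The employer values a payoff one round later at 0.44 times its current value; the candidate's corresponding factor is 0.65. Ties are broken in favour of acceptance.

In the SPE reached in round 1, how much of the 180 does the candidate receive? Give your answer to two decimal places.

Round 6 (the candidate proposes): rejection yields 0 for the employer; the candidate offers 0 and keeps 180.
Round 5 (the employer proposes): the candidate can get 180 next round, worth 0.65 × 180 = 117 now. The employer offers 117 and keeps 180 − 117 = 63.
Round 4 (the candidate proposes): the employer can get 63 next round, worth 0.44 × 63 = 27.72 now, so the candidate offers 27.72, keeping 152.28.
Round 3 (the employer proposes): the candidate can get 152.28 next round, worth 0.65 × 152.28 = 98.982 now. The employer offers 98.982 and keeps 180 − 98.982 = 81.018.
Round 2 (the candidate proposes): the employer can get 81.018 next round, worth 0.44 × 81.018 = 35.64792 now; the candidate offers that and keeps 144.35208.
Round 1 (the employer proposes): the candidate can get 144.35208 next round, worth 0.65 × 144.35208 = 93.828852 now; the employer offers that and keeps 86.171148.

93.83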